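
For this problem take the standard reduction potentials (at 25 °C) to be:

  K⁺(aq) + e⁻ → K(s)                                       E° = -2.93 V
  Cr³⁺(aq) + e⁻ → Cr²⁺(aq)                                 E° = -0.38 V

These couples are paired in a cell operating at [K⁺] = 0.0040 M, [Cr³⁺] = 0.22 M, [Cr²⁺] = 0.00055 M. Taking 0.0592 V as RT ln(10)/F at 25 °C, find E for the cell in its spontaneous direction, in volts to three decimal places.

Cr³⁺/Cr²⁺ is the cathode (higher E°), K⁺/K the anode: E°cell = -0.38 − (-2.93) = +2.55 V, n = 1.
Overall: Cr³⁺(aq) + K(s) → Cr²⁺(aq) + K⁺(aq)
Q = [Cr²⁺]·[K⁺] / ([Cr³⁺]); log Q = -5.000.
E = E° − (0.0592/n) log Q = +2.55 − (0.0592/1)(-5.000) = +2.846 V.

+2.846 V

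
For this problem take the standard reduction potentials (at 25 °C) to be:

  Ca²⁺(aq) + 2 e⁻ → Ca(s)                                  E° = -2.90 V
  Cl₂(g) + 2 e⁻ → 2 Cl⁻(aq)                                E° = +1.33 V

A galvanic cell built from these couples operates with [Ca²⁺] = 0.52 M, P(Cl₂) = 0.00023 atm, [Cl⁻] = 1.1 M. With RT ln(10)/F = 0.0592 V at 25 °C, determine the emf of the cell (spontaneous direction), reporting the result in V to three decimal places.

Cl₂/Cl⁻ is the cathode (higher E°), Ca²⁺/Ca the anode: E°cell = +1.33 − (-2.90) = +4.23 V, n = 2.
Overall: Cl₂(g) + Ca(s) → 2 Cl⁻(aq) + Ca²⁺(aq)
Q = [Cl⁻]^2·[Ca²⁺] / (P(Cl₂)); log Q = 3.437.
E = E° − (0.0592/n) log Q = +4.23 − (0.0592/2)(3.437) = +4.128 V.

+4.128 V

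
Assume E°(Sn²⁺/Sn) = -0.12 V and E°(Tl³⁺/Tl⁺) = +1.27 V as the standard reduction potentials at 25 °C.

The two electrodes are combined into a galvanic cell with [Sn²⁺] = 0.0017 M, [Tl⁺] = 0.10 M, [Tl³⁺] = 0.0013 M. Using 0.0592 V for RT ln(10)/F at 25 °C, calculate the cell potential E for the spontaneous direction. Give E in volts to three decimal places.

+1.416 V

Tl³⁺/Tl⁺ is the cathode (higher E°), Sn²⁺/Sn the anode: E°cell = +1.27 − (-0.12) = +1.39 V, n = 2.
Overall: Tl³⁺(aq) + Sn(s) → Tl⁺(aq) + Sn²⁺(aq)
Q = [Tl⁺]·[Sn²⁺] / ([Tl³⁺]); log Q = -0.883.
E = E° − (0.0592/n) log Q = +1.39 − (0.0592/2)(-0.883) = +1.416 V.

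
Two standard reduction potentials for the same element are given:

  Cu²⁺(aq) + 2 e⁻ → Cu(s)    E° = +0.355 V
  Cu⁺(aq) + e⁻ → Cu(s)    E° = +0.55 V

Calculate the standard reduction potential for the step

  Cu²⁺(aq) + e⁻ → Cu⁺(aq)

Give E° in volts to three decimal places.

+0.160 V

Sequential free energies add, so n₃E°₃ = n₁E°₁ + n₂E°₂.
With n₃ = 2, and the known step contributing 1×(+0.55) V, the unknown satisfies 1·E° = 2×(+0.355) − 1×(+0.55) = +0.160.
E° = +0.160 / 1 = +0.160 V.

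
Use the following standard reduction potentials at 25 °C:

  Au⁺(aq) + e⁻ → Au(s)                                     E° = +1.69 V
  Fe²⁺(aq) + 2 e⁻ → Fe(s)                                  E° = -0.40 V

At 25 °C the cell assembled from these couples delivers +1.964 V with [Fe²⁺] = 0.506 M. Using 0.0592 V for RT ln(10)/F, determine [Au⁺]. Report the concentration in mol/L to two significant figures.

Au⁺/Au is the cathode, Fe²⁺/Fe the anode: E°cell = +2.09 V, n = 2.
Overall reaction: 2 Au⁺(aq) + Fe(s) → 2 Au(s) + Fe²⁺(aq); Q = [Fe²⁺]^1/[Au⁺]^2.
From E = E° − (0.0592/n) log Q: log Q = (E° − E)·n/0.0592 = (+2.09 − (+1.964))·2/0.0592 = 4.2568.
So 2·log[Au⁺] = 1·log(0.506) − log Q = -0.2958 − (4.2568) = -4.5526; log[Au⁺] = -4.5526 / 2 = -2.2763; [Au⁺] = 10^(-2.2763) ≈ 0.0053 M.

0.0053 M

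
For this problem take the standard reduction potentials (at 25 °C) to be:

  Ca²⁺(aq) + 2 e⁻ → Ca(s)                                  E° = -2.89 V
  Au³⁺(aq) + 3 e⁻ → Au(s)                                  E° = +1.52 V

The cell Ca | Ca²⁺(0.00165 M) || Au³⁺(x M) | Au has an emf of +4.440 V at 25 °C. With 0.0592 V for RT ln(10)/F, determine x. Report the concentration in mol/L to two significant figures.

0.0022 M

Au³⁺/Au is the cathode, Ca²⁺/Ca the anode: E°cell = +4.41 V, n = 6.
Overall reaction: 2 Au³⁺(aq) + 3 Ca(s) → 2 Au(s) + 3 Ca²⁺(aq); Q = [Ca²⁺]^3/[Au³⁺]^2.
From E = E° − (0.0592/n) log Q: log Q = (E° − E)·n/0.0592 = (+4.41 − (+4.440))·6/0.0592 = -3.0405.
So 2·log[Au³⁺] = 3·log(0.00165) − log Q = -8.3475 − (-3.0405) = -5.3070; log[Au³⁺] = -5.3070 / 2 = -2.6535; [Au³⁺] = 10^(-2.6535) ≈ 0.0022 M.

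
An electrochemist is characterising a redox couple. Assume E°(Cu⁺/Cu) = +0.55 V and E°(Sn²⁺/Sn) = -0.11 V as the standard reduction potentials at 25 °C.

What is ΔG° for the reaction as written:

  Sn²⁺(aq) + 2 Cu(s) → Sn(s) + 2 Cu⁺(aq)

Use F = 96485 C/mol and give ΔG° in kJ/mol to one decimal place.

+127.4 kJ/mol

As written, Sn²⁺/Sn is reduced (cathode) and Cu⁺/Cu is oxidised (anode), so E°cell = (-0.11) − (+0.55) = -0.66 V.
Balancing electrons gives n = 2.
ΔG° = −nFE° = −(2)(96485)(-0.66) = 127,360 J = +127.4 kJ/mol.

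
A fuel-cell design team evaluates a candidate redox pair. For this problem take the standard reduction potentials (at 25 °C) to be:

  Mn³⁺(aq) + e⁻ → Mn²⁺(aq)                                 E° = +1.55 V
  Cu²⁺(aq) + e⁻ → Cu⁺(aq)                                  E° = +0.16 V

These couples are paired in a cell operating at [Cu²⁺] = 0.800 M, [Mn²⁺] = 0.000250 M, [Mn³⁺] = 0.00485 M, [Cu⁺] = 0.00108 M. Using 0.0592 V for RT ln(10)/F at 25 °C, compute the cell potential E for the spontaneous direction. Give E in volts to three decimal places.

+1.296 V

Mn³⁺/Mn²⁺ is the cathode (higher E°), Cu²⁺/Cu⁺ the anode: E°cell = +1.55 − (+0.16) = +1.39 V, n = 1.
Overall: Mn³⁺(aq) + Cu⁺(aq) → Mn²⁺(aq) + Cu²⁺(aq)
Q = [Mn²⁺]·[Cu²⁺] / ([Mn³⁺]·[Cu⁺]); log Q = 1.582.
E = E° − (0.0592/n) log Q = +1.39 − (0.0592/1)(1.582) = +1.296 V.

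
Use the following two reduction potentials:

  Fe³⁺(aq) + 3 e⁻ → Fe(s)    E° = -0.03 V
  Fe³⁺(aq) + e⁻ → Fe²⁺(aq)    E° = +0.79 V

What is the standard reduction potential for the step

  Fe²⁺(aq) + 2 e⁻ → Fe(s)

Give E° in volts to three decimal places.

-0.440 V

Sequential free energies add, so n₃E°₃ = n₁E°₁ + n₂E°₂.
With n₃ = 3, and the known step contributing 1×(+0.79) V, the unknown satisfies 2·E° = 3×(-0.03) − 1×(+0.79) = -0.880.
E° = -0.880 / 2 = -0.440 V.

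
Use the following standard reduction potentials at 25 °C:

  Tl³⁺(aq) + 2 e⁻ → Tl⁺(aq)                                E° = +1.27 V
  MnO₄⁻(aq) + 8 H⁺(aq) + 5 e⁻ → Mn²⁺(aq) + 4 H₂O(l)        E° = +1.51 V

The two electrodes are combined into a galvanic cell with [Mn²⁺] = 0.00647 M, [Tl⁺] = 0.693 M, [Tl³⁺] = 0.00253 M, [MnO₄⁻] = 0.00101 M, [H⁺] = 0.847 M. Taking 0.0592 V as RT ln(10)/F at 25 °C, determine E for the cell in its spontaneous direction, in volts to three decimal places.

MnO₄⁻/Mn²⁺ is the cathode (higher E°), Tl³⁺/Tl⁺ the anode: E°cell = +1.51 − (+1.27) = +0.24 V, n = 10.
Overall: 2 MnO₄⁻(aq) + 16 H⁺(aq) + 5 Tl⁺(aq) → 2 Mn²⁺(aq) + 8 H₂O(l) + 5 Tl³⁺(aq)
Q = [Mn²⁺]^2·[Tl³⁺]^5 / ([MnO₄⁻]^2·[H⁺]^16·[Tl⁺]^5); log Q = -9.421.
E = E° − (0.0592/n) log Q = +0.24 − (0.0592/10)(-9.421) = +0.296 V.

+0.296 V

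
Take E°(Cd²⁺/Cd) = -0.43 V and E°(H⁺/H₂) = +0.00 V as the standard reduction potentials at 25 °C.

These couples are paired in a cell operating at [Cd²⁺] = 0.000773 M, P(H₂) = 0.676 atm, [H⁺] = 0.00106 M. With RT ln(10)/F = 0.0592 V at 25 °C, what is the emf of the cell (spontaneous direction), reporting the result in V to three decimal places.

+0.351 V

H⁺/H₂ is the cathode (higher E°), Cd²⁺/Cd the anode: E°cell = +0.00 − (-0.43) = +0.43 V, n = 2.
Overall: 2 H⁺(aq) + Cd(s) → H₂(g) + Cd²⁺(aq)
Q = P(H₂)·[Cd²⁺] / ([H⁺]^2); log Q = 2.668.
E = E° − (0.0592/n) log Q = +0.43 − (0.0592/2)(2.668) = +0.351 V.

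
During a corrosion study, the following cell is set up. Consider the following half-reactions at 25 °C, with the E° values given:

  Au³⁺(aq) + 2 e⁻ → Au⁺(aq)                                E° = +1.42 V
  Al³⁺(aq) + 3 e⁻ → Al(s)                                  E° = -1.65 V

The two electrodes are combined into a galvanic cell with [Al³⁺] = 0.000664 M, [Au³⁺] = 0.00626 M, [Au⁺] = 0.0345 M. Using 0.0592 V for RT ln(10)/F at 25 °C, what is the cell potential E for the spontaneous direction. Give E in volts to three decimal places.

+3.111 V

Au³⁺/Au⁺ is the cathode (higher E°), Al³⁺/Al the anode: E°cell = +1.42 − (-1.65) = +3.07 V, n = 6.
Overall: 3 Au³⁺(aq) + 2 Al(s) → 3 Au⁺(aq) + 2 Al³⁺(aq)
Q = [Au⁺]^3·[Al³⁺]^2 / ([Au³⁺]^3); log Q = -4.132.
E = E° − (0.0592/n) log Q = +3.07 − (0.0592/6)(-4.132) = +3.111 V.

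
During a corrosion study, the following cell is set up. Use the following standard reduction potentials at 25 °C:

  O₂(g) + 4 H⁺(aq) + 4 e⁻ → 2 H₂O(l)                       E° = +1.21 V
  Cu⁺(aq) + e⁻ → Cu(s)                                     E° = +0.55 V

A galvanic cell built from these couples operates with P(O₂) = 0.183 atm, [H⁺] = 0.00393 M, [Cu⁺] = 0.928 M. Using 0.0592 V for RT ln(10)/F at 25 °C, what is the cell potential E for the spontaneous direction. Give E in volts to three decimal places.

+0.509 V

O₂/H₂O is the cathode (higher E°), Cu⁺/Cu the anode: E°cell = +1.21 − (+0.55) = +0.66 V, n = 4.
Overall: O₂(g) + 4 H⁺(aq) + 4 Cu(s) → 2 H₂O(l) + 4 Cu⁺(aq)
Q = [Cu⁺]^4 / (P(O₂)·[H⁺]^4); log Q = 10.230.
E = E° − (0.0592/n) log Q = +0.66 − (0.0592/4)(10.230) = +0.509 V.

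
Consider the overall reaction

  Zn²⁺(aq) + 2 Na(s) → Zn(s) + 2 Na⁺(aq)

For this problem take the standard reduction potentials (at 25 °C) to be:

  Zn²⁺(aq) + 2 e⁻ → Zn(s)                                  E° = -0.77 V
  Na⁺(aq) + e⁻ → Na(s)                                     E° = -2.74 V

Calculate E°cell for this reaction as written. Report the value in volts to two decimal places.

+1.97 V

The Zn²⁺/Zn couple has the higher reduction potential, so it is the cathode; Na⁺/Na is oxidised at the anode.
E°cell = E°(cathode) − E°(anode) = (-0.77) − (-2.74) = +1.97 V.
Since E°cell > 0, the reaction is spontaneous under standard conditions.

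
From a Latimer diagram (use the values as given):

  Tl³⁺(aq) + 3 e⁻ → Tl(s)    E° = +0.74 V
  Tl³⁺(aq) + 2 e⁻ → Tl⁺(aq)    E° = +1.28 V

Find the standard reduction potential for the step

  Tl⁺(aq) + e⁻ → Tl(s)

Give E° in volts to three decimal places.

-0.340 V

Sequential free energies add, so n₃E°₃ = n₁E°₁ + n₂E°₂.
With n₃ = 3, and the known step contributing 2×(+1.28) V, the unknown satisfies 1·E° = 3×(+0.74) − 2×(+1.28) = -0.340.
E° = -0.340 / 1 = -0.340 V.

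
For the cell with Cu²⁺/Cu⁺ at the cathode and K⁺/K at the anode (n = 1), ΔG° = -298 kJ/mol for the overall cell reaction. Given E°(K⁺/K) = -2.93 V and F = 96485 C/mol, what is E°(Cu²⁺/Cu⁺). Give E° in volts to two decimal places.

E°cell = −ΔG°/(nF) = −(-298×10³)/((1)(96485)) = +3.089 V.
Since Cu²⁺/Cu⁺ is the cathode and K⁺/K the anode, E°cell = E°(Cu²⁺/Cu⁺) − E°(K⁺/K).
So E°(Cu²⁺/Cu⁺) = E°cell + E°(K⁺/K) = +3.089 + (-2.93) = +0.16 V.

+0.16 V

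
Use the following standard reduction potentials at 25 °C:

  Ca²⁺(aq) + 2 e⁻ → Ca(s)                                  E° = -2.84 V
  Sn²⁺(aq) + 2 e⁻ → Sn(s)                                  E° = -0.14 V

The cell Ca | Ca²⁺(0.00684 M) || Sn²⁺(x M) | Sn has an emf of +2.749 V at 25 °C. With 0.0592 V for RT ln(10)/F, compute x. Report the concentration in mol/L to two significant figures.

0.31 M

Sn²⁺/Sn is the cathode, Ca²⁺/Ca the anode: E°cell = +2.70 V, n = 2.
Overall reaction: Sn²⁺(aq) + Ca(s) → Sn(s) + Ca²⁺(aq); Q = [Ca²⁺]^1/[Sn²⁺]^1.
From E = E° − (0.0592/n) log Q: log Q = (E° − E)·n/0.0592 = (+2.70 − (+2.749))·2/0.0592 = -1.6554.
So 1·log[Sn²⁺] = 1·log(0.00684) − log Q = -2.1649 − (-1.6554) = -0.5095; [Sn²⁺] = 10^(-0.5095) ≈ 0.31 M.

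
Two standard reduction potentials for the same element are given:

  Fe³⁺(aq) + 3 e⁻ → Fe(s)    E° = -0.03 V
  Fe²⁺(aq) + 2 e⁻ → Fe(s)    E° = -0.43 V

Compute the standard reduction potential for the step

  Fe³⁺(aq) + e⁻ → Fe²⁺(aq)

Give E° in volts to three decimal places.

Sequential free energies add, so n₃E°₃ = n₁E°₁ + n₂E°₂.
With n₃ = 3, and the known step contributing 2×(-0.43) V, the unknown satisfies 1·E° = 3×(-0.03) − 2×(-0.43) = +0.770.
E° = +0.770 / 1 = +0.770 V.

+0.770 V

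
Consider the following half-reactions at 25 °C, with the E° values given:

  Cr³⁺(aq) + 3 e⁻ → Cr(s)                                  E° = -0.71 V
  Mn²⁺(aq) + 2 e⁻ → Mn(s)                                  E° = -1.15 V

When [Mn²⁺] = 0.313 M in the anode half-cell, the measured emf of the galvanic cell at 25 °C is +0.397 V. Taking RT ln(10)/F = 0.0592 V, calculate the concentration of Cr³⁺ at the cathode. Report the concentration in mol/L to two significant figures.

0.0012 M

Cr³⁺/Cr is the cathode, Mn²⁺/Mn the anode: E°cell = +0.44 V, n = 6.
Overall reaction: 2 Cr³⁺(aq) + 3 Mn(s) → 2 Cr(s) + 3 Mn²⁺(aq); Q = [Mn²⁺]^3/[Cr³⁺]^2.
From E = E° − (0.0592/n) log Q: log Q = (E° − E)·n/0.0592 = (+0.44 − (+0.397))·6/0.0592 = 4.3581.
So 2·log[Cr³⁺] = 3·log(0.313) − log Q = -1.5134 − (4.3581) = -5.8715; log[Cr³⁺] = -5.8715 / 2 = -2.9358; [Cr³⁺] = 10^(-2.9358) ≈ 0.0012 M.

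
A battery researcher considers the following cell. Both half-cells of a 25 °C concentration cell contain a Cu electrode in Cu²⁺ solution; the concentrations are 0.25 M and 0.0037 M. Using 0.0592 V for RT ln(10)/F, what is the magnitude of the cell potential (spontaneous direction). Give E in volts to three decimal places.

+0.054 V

For a concentration cell E°cell = 0. The 0.25 M side is the cathode (reduction is favoured where [Cu²⁺] is higher).
With n = 2, E = −(0.0592/2) log([Cu²⁺]ₐₙ/[Cu²⁺]꜀ₐₜ) = −(0.0592/2) log(0.0037/0.25) = −(0.0592/2)(-1.830) = +0.054 V.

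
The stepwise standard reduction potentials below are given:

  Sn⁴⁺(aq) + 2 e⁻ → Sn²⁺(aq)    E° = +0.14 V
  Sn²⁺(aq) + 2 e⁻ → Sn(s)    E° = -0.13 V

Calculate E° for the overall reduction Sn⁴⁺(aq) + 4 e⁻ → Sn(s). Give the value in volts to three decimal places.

Adding the free-energy changes (−nFE°) of the two steps gives −n₃FE°₃ = −n₁FE°₁ − n₂FE°₂.
E°₃ = (2×+0.14 + 2×-0.13) / 4 = (+0.020) / 4 = +0.005 V.

+0.005 V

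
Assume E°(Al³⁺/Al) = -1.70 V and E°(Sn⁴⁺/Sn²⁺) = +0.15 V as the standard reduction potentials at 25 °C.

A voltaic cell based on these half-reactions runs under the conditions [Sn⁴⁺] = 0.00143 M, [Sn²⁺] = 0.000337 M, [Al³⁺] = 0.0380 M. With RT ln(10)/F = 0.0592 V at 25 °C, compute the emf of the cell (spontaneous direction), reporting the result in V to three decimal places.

Sn⁴⁺/Sn²⁺ is the cathode (higher E°), Al³⁺/Al the anode: E°cell = +0.15 − (-1.70) = +1.85 V, n = 6.
Overall: 3 Sn⁴⁺(aq) + 2 Al(s) → 3 Sn²⁺(aq) + 2 Al³⁺(aq)
Q = [Sn²⁺]^3·[Al³⁺]^2 / ([Sn⁴⁺]^3); log Q = -4.724.
E = E° − (0.0592/n) log Q = +1.85 − (0.0592/6)(-4.724) = +1.897 V.

+1.897 V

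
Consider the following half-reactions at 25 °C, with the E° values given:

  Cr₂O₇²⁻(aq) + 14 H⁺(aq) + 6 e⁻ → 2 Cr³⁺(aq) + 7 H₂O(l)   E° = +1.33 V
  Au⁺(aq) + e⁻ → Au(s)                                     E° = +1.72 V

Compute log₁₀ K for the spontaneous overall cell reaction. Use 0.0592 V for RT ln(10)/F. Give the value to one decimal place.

Cathode: Au⁺/Au; anode: Cr₂O₇²⁻/Cr³⁺. E°cell = +0.39 V, n = 6.
log K = nE°cell / 0.0592 = (6)(+0.39) / 0.0592 = 39.5.

39.5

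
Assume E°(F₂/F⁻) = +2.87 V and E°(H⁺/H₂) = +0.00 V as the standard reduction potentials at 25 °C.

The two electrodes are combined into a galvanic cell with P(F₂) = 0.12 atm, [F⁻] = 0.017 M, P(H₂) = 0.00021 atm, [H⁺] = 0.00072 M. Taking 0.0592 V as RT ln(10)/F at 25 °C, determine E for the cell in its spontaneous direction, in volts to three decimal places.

+3.025 V

F₂/F⁻ is the cathode (higher E°), H⁺/H₂ the anode: E°cell = +2.87 − (+0.00) = +2.87 V, n = 2.
Overall: F₂(g) + H₂(g) → 2 F⁻(aq) + 2 H⁺(aq)
Q = [F⁻]^2·[H⁺]^2 / (P(F₂)·P(H₂)); log Q = -5.226.
E = E° − (0.0592/n) log Q = +2.87 − (0.0592/2)(-5.226) = +3.025 V.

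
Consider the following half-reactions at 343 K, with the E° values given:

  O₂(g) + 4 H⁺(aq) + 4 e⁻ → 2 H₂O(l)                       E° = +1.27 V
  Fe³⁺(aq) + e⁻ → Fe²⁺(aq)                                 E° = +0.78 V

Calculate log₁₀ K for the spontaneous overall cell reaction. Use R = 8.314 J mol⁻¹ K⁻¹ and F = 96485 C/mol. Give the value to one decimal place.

Cathode: O₂/H₂O; anode: Fe³⁺/Fe²⁺. E°cell = (+1.27) − (+0.78) = +0.49 V, with n = 4.
ΔG° = −nFE° = −RT ln K, so ln K = nFE°/(RT) = (4)(96485)(+0.49) / ((8.314)(343)) = 66.315.
log₁₀ K = 66.315 / ln 10 = 28.8.

28.8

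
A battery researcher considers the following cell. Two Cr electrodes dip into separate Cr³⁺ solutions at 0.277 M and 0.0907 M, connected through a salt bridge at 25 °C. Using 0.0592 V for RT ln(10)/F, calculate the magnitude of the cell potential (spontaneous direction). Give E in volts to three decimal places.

For a concentration cell E°cell = 0. The 0.277 M side is the cathode (reduction is favoured where [Cr³⁺] is higher).
With n = 3, E = −(0.0592/3) log([Cr³⁺]ₐₙ/[Cr³⁺]꜀ₐₜ) = −(0.0592/3) log(0.0907/0.277) = −(0.0592/3)(-0.485) = +0.010 V.

+0.010 V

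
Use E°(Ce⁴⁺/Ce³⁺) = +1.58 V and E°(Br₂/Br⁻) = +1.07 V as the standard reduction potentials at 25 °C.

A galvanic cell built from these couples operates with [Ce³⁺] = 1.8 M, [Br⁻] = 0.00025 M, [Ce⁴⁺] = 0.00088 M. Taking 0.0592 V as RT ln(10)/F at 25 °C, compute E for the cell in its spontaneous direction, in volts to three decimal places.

Ce⁴⁺/Ce³⁺ is the cathode (higher E°), Br₂/Br⁻ the anode: E°cell = +1.58 − (+1.07) = +0.51 V, n = 2.
Overall: 2 Ce⁴⁺(aq) + 2 Br⁻(aq) → 2 Ce³⁺(aq) + Br₂(l)
Q = [Ce³⁺]^2 / ([Ce⁴⁺]^2·[Br⁻]^2); log Q = 13.826.
E = E° − (0.0592/n) log Q = +0.51 − (0.0592/2)(13.826) = +0.101 V.

+0.101 V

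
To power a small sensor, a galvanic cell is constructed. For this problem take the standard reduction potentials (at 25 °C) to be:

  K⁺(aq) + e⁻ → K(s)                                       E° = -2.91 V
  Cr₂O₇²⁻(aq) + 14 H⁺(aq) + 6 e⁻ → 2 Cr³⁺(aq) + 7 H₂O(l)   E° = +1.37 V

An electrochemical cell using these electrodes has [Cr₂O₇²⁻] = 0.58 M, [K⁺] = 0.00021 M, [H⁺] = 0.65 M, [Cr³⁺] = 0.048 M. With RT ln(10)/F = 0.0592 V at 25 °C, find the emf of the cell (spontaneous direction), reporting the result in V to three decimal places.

+4.496 V

Cr₂O₇²⁻/Cr³⁺ is the cathode (higher E°), K⁺/K the anode: E°cell = +1.37 − (-2.91) = +4.28 V, n = 6.
Overall: Cr₂O₇²⁻(aq) + 14 H⁺(aq) + 6 K(s) → 2 Cr³⁺(aq) + 7 H₂O(l) + 6 K⁺(aq)
Q = [Cr³⁺]^2·[K⁺]^6 / ([Cr₂O₇²⁻]·[H⁺]^14); log Q = -21.848.
E = E° − (0.0592/n) log Q = +4.28 − (0.0592/6)(-21.848) = +4.496 V.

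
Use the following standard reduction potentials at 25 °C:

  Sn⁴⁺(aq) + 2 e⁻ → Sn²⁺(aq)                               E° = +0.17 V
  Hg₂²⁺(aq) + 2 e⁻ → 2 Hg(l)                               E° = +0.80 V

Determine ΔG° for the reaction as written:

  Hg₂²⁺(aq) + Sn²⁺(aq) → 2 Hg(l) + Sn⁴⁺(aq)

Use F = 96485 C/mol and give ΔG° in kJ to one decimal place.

As written, Hg₂²⁺/Hg is reduced (cathode) and Sn⁴⁺/Sn²⁺ is oxidised (anode), so E°cell = (+0.80) − (+0.17) = +0.63 V.
Balancing electrons gives n = 2.
ΔG° = −nFE° = −(2)(96485)(+0.63) = -121,571 J = -121.6 kJ.

-121.6 kJ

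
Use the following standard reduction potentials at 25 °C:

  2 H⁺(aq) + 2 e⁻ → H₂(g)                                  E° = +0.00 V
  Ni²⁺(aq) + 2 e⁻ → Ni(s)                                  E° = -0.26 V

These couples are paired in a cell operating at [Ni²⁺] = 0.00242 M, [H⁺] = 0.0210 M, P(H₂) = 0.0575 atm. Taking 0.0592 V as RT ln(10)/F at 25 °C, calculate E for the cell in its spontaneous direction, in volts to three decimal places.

+0.275 V

H⁺/H₂ is the cathode (higher E°), Ni²⁺/Ni the anode: E°cell = +0.00 − (-0.26) = +0.26 V, n = 2.
Overall: 2 H⁺(aq) + Ni(s) → H₂(g) + Ni²⁺(aq)
Q = P(H₂)·[Ni²⁺] / ([H⁺]^2); log Q = -0.501.
E = E° − (0.0592/n) log Q = +0.26 − (0.0592/2)(-0.501) = +0.275 V.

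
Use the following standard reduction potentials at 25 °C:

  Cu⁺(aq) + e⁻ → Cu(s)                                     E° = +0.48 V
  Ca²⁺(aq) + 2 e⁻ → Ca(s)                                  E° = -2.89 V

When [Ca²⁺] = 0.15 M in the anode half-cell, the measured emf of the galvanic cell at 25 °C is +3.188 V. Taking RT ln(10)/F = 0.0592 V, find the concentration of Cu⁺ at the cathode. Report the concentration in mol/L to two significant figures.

0.00033 M

Cu⁺/Cu is the cathode, Ca²⁺/Ca the anode: E°cell = +3.37 V, n = 2.
Overall reaction: 2 Cu⁺(aq) + Ca(s) → 2 Cu(s) + Ca²⁺(aq); Q = [Ca²⁺]^1/[Cu⁺]^2.
From E = E° − (0.0592/n) log Q: log Q = (E° − E)·n/0.0592 = (+3.37 − (+3.188))·2/0.0592 = 6.1486.
So 2·log[Cu⁺] = 1·log(0.15) − log Q = -0.8239 − (6.1486) = -6.9725; log[Cu⁺] = -6.9725 / 2 = -3.4863; [Cu⁺] = 10^(-3.4863) ≈ 0.00033 M.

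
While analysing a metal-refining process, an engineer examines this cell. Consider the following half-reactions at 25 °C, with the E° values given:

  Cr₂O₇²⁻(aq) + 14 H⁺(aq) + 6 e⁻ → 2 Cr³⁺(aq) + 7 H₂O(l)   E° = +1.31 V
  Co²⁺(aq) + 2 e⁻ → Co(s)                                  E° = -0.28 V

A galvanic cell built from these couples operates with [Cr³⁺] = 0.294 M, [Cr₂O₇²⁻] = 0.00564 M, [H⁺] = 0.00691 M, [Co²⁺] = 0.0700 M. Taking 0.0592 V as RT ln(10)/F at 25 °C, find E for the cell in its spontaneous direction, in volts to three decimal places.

Cr₂O₇²⁻/Cr³⁺ is the cathode (higher E°), Co²⁺/Co the anode: E°cell = +1.31 − (-0.28) = +1.59 V, n = 6.
Overall: Cr₂O₇²⁻(aq) + 14 H⁺(aq) + 3 Co(s) → 2 Cr³⁺(aq) + 7 H₂O(l) + 3 Co²⁺(aq)
Q = [Cr³⁺]^2·[Co²⁺]^3 / ([Cr₂O₇²⁻]·[H⁺]^14); log Q = 27.968.
E = E° − (0.0592/n) log Q = +1.59 − (0.0592/6)(27.968) = +1.314 V.

+1.314 V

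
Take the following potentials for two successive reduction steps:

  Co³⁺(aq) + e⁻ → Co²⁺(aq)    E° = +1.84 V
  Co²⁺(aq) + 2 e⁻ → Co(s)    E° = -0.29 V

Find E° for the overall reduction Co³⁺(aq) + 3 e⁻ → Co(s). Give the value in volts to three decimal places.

+0.420 V

Adding the free-energy changes (−nFE°) of the two steps gives −n₃FE°₃ = −n₁FE°₁ − n₂FE°₂.
E°₃ = (1×+1.84 + 2×-0.29) / 3 = (+1.260) / 3 = +0.420 V.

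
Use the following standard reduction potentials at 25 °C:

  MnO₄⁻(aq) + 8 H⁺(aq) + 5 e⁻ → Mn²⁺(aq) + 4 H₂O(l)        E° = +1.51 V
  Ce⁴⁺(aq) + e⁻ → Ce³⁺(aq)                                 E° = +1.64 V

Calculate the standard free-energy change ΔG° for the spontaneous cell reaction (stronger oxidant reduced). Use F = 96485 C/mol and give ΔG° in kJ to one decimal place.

Ce⁴⁺/Ce³⁺ (E° = +1.64 V) is the cathode; MnO₄⁻/Mn²⁺ (E° = +1.51 V) is the anode, so E°cell = +0.13 V.
Balancing electrons gives n = 5 (lcm of 1 and 5).
ΔG° = −nFE° = −(5)(96485)(+0.13) = -62,715 J = -62.7 kJ.

-62.7 kJ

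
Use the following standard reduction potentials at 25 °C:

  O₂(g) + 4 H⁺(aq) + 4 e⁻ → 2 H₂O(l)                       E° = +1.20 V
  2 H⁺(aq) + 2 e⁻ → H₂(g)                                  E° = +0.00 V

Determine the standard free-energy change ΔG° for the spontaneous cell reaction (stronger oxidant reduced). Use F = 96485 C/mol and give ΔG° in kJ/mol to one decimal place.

O₂/H₂O (E° = +1.20 V) is the cathode; H⁺/H₂ (E° = +0.00 V) is the anode, so E°cell = +1.20 V.
Balancing electrons gives n = 4 (lcm of 4 and 2).
ΔG° = −nFE° = −(4)(96485)(+1.20) = -463,128 J = -463.1 kJ/mol.

-463.1 kJ/mol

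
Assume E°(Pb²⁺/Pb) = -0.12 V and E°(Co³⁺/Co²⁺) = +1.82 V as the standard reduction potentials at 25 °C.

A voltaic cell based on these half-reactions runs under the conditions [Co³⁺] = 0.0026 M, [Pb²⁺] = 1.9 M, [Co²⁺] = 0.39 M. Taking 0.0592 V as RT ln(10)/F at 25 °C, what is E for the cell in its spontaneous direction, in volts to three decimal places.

Co³⁺/Co²⁺ is the cathode (higher E°), Pb²⁺/Pb the anode: E°cell = +1.82 − (-0.12) = +1.94 V, n = 2.
Overall: 2 Co³⁺(aq) + Pb(s) → 2 Co²⁺(aq) + Pb²⁺(aq)
Q = [Co²⁺]^2·[Pb²⁺] / ([Co³⁺]^2); log Q = 4.631.
E = E° − (0.0592/n) log Q = +1.94 − (0.0592/2)(4.631) = +1.803 V.

+1.803 V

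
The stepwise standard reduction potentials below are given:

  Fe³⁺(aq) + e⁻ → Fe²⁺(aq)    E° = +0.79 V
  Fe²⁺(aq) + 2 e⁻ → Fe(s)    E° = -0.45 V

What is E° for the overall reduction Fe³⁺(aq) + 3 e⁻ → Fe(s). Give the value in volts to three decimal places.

-0.037 V

Adding the free-energy changes (−nFE°) of the two steps gives −n₃FE°₃ = −n₁FE°₁ − n₂FE°₂.
E°₃ = (1×+0.79 + 2×-0.45) / 3 = (-0.110) / 3 = -0.037 V.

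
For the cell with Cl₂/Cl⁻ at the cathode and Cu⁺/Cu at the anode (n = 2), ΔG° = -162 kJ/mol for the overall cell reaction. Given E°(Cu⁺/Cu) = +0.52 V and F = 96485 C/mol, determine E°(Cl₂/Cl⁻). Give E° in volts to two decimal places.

E°cell = −ΔG°/(nF) = −(-162×10³)/((2)(96485)) = +0.840 V.
Since Cl₂/Cl⁻ is the cathode and Cu⁺/Cu the anode, E°cell = E°(Cl₂/Cl⁻) − E°(Cu⁺/Cu).
So E°(Cl₂/Cl⁻) = E°cell + E°(Cu⁺/Cu) = +0.840 + (+0.52) = +1.36 V.

+1.36 V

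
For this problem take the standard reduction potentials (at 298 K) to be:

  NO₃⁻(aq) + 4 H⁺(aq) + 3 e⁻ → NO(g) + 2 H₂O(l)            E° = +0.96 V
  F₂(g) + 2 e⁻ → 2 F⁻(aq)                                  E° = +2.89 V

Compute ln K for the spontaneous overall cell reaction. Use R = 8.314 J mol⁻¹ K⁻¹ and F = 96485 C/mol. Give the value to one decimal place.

451.0

Cathode: F₂/F⁻; anode: NO₃⁻/NO. E°cell = (+2.89) − (+0.96) = +1.93 V, with n = 6.
ΔG° = −nFE° = −RT ln K, so ln K = nFE°/(RT) = (6)(96485)(+1.93) / ((8.314)(298)) = 450.964.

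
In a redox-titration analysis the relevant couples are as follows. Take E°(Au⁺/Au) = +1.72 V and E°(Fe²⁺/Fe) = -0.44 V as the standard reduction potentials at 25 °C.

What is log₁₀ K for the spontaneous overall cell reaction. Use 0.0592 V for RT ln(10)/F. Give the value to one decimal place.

Cathode: Au⁺/Au; anode: Fe²⁺/Fe. E°cell = +2.16 V, n = 2.
log K = nE°cell / 0.0592 = (2)(+2.16) / 0.0592 = 73.0.

73.0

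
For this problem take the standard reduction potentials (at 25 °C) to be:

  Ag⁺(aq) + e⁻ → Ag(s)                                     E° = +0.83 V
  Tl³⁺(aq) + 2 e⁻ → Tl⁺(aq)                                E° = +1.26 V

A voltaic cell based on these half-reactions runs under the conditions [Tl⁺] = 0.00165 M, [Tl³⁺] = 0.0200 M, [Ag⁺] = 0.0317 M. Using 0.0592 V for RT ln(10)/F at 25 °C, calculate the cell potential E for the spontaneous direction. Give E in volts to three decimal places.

Tl³⁺/Tl⁺ is the cathode (higher E°), Ag⁺/Ag the anode: E°cell = +1.26 − (+0.83) = +0.43 V, n = 2.
Overall: Tl³⁺(aq) + 2 Ag(s) → Tl⁺(aq) + 2 Ag⁺(aq)
Q = [Tl⁺]·[Ag⁺]^2 / ([Tl³⁺]); log Q = -4.081.
E = E° − (0.0592/n) log Q = +0.43 − (0.0592/2)(-4.081) = +0.551 V.

+0.551 V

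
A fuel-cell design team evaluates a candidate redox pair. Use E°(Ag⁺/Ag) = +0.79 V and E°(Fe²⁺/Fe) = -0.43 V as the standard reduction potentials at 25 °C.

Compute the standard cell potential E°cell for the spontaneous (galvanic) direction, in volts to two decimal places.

+1.22 V

The Ag⁺/Ag couple has the higher reduction potential, so it is the cathode; Fe²⁺/Fe is oxidised at the anode.
E°cell = E°(cathode) − E°(anode) = (+0.79) − (-0.43) = +1.22 V.
Since E°cell > 0, the reaction is spontaneous under standard conditions.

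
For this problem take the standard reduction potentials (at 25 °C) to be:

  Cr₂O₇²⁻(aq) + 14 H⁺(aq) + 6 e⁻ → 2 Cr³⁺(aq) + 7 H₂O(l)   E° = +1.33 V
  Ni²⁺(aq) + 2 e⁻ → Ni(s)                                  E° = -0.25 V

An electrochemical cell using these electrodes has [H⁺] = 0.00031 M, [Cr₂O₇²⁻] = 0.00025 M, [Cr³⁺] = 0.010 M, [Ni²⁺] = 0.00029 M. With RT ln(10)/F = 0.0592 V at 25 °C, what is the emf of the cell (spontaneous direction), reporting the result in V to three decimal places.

Cr₂O₇²⁻/Cr³⁺ is the cathode (higher E°), Ni²⁺/Ni the anode: E°cell = +1.33 − (-0.25) = +1.58 V, n = 6.
Overall: Cr₂O₇²⁻(aq) + 14 H⁺(aq) + 3 Ni(s) → 2 Cr³⁺(aq) + 7 H₂O(l) + 3 Ni²⁺(aq)
Q = [Cr³⁺]^2·[Ni²⁺]^3 / ([Cr₂O₇²⁻]·[H⁺]^14); log Q = 38.110.
E = E° − (0.0592/n) log Q = +1.58 − (0.0592/6)(38.110) = +1.204 V.

+1.204 V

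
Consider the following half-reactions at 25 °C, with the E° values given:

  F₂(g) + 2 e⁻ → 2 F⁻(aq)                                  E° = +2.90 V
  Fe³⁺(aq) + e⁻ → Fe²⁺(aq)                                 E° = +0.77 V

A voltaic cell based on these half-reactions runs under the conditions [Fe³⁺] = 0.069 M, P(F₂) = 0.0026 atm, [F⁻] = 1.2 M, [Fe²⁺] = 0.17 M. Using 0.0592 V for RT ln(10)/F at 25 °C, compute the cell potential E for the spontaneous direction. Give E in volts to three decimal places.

+2.072 V

F₂/F⁻ is the cathode (higher E°), Fe³⁺/Fe²⁺ the anode: E°cell = +2.90 − (+0.77) = +2.13 V, n = 2.
Overall: F₂(g) + 2 Fe²⁺(aq) → 2 F⁻(aq) + 2 Fe³⁺(aq)
Q = [F⁻]^2·[Fe³⁺]^2 / (P(F₂)·[Fe²⁺]^2); log Q = 1.960.
E = E° − (0.0592/n) log Q = +2.13 − (0.0592/2)(1.960) = +2.072 V.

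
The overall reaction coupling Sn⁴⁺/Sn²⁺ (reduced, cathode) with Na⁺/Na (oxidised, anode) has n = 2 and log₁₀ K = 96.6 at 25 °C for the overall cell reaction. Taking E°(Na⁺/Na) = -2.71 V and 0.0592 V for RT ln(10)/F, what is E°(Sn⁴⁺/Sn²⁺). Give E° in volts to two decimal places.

+0.15 V

E°cell = (0.0592/n)·log K = (0.0592/2)(96.6) = +2.859 V.
Since Sn⁴⁺/Sn²⁺ is the cathode and Na⁺/Na the anode, E°cell = E°(Sn⁴⁺/Sn²⁺) − E°(Na⁺/Na).
So E°(Sn⁴⁺/Sn²⁺) = E°cell + E°(Na⁺/Na) = +2.859 + (-2.71) = +0.15 V.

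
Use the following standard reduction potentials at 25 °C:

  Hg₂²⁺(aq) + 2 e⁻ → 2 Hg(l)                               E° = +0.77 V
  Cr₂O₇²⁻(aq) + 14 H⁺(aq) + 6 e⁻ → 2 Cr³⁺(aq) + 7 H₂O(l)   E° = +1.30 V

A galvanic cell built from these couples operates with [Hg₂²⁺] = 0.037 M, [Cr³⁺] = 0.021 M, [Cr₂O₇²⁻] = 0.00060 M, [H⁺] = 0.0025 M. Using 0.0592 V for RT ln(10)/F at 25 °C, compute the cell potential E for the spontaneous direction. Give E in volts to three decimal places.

Cr₂O₇²⁻/Cr³⁺ is the cathode (higher E°), Hg₂²⁺/Hg the anode: E°cell = +1.30 − (+0.77) = +0.53 V, n = 6.
Overall: Cr₂O₇²⁻(aq) + 14 H⁺(aq) + 6 Hg(l) → 2 Cr³⁺(aq) + 7 H₂O(l) + 3 Hg₂²⁺(aq)
Q = [Cr³⁺]^2·[Hg₂²⁺]^3 / ([Cr₂O₇²⁻]·[H⁺]^14); log Q = 32.000.
E = E° − (0.0592/n) log Q = +0.53 − (0.0592/6)(32.000) = +0.214 V.

+0.214 V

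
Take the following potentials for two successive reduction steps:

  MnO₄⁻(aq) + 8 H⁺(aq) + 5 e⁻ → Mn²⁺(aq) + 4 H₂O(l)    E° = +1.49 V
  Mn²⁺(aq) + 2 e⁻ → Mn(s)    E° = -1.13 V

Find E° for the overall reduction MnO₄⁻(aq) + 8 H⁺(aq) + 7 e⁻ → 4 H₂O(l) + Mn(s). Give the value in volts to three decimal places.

+0.741 V

Since ΔG° = −nFE° is additive over sequential reductions, n₃E°₃ = n₁E°₁ + n₂E°₂.
E°₃ = (5×+1.49 + 2×-1.13) / 7 = (+5.190) / 7 = +0.741 V.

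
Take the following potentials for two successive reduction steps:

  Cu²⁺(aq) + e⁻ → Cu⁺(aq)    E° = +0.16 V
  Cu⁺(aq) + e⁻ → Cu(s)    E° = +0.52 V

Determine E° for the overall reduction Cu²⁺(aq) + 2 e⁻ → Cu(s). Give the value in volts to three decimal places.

+0.340 V

Standard free energies of sequential steps add: ΔG°₃ = ΔG°₁ + ΔG°₂, so n₃E°₃ = n₁E°₁ + n₂E°₂.
E°₃ = (1×+0.16 + 1×+0.52) / 2 = (+0.680) / 2 = +0.340 V.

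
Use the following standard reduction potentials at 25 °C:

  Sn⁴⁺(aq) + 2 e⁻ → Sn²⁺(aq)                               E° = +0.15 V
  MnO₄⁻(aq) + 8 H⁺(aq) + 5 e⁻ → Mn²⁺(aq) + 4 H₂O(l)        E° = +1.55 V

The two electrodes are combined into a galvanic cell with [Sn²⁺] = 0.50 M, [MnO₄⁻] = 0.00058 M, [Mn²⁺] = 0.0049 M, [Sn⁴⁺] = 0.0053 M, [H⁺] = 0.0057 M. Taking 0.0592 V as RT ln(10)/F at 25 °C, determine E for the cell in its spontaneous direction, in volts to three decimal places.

+1.235 V

MnO₄⁻/Mn²⁺ is the cathode (higher E°), Sn⁴⁺/Sn²⁺ the anode: E°cell = +1.55 − (+0.15) = +1.40 V, n = 10.
Overall: 2 MnO₄⁻(aq) + 16 H⁺(aq) + 5 Sn²⁺(aq) → 2 Mn²⁺(aq) + 8 H₂O(l) + 5 Sn⁴⁺(aq)
Q = [Mn²⁺]^2·[Sn⁴⁺]^5 / ([MnO₄⁻]^2·[H⁺]^16·[Sn²⁺]^5); log Q = 27.886.
E = E° − (0.0592/n) log Q = +1.40 − (0.0592/10)(27.886) = +1.235 V.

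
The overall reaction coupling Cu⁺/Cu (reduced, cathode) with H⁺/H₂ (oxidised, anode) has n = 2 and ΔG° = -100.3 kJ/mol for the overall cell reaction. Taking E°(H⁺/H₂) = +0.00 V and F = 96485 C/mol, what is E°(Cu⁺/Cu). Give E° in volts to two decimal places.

E°cell = −ΔG°/(nF) = −(-100.3×10³)/((2)(96485)) = +0.520 V.
Since Cu⁺/Cu is the cathode and H⁺/H₂ the anode, E°cell = E°(Cu⁺/Cu) − E°(H⁺/H₂).
So E°(Cu⁺/Cu) = E°cell + E°(H⁺/H₂) = +0.520 + (+0.00) = +0.52 V.

+0.52 V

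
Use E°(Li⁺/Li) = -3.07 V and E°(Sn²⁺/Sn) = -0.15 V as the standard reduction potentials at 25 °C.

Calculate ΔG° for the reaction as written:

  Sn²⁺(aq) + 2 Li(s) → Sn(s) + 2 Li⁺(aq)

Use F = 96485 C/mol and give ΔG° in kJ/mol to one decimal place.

As written, Sn²⁺/Sn is reduced (cathode) and Li⁺/Li is oxidised (anode), so E°cell = (-0.15) − (-3.07) = +2.92 V.
Balancing electrons gives n = 2.
ΔG° = −nFE° = −(2)(96485)(+2.92) = -563,472 J = -563.5 kJ/mol.

-563.5 kJ/mol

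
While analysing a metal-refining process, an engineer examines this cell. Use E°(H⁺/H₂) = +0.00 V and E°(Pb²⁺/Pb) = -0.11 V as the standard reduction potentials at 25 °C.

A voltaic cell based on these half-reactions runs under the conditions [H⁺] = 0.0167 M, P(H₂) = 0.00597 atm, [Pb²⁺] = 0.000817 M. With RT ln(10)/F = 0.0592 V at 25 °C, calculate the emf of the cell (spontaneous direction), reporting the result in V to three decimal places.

H⁺/H₂ is the cathode (higher E°), Pb²⁺/Pb the anode: E°cell = +0.00 − (-0.11) = +0.11 V, n = 2.
Overall: 2 H⁺(aq) + Pb(s) → H₂(g) + Pb²⁺(aq)
Q = P(H₂)·[Pb²⁺] / ([H⁺]^2); log Q = -1.757.
E = E° − (0.0592/n) log Q = +0.11 − (0.0592/2)(-1.757) = +0.162 V.

+0.162 V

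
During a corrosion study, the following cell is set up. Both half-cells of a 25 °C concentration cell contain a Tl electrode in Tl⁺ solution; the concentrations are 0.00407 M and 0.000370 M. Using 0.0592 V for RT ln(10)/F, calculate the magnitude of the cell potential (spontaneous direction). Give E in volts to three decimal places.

+0.062 V

For a concentration cell E°cell = 0. The 0.00407 M side is the cathode (reduction is favoured where [Tl⁺] is higher).
With n = 1, E = −(0.0592/1) log([Tl⁺]ₐₙ/[Tl⁺]꜀ₐₜ) = −(0.0592/1) log(0.00037/0.00407) = −(0.0592/1)(-1.041) = +0.062 V.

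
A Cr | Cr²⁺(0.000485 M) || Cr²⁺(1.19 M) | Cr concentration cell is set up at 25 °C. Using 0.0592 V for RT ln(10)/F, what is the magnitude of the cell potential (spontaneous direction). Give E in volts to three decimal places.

+0.100 V

For a concentration cell E°cell = 0. The 1.19 M side is the cathode (reduction is favoured where [Cr²⁺] is higher).
With n = 2, E = −(0.0592/2) log([Cr²⁺]ₐₙ/[Cr²⁺]꜀ₐₜ) = −(0.0592/2) log(0.000485/1.19) = −(0.0592/2)(-3.390) = +0.100 V.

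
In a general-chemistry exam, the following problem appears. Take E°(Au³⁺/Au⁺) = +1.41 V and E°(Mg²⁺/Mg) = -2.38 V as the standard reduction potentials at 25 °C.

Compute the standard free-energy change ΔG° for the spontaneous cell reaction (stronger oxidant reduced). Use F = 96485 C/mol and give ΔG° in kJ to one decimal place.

Au³⁺/Au⁺ (E° = +1.41 V) is the cathode; Mg²⁺/Mg (E° = -2.38 V) is the anode, so E°cell = +3.79 V.
Balancing electrons gives n = 2 (lcm of 2 and 2).
ΔG° = −nFE° = −(2)(96485)(+3.79) = -731,356 J = -731.4 kJ.

-731.4 kJ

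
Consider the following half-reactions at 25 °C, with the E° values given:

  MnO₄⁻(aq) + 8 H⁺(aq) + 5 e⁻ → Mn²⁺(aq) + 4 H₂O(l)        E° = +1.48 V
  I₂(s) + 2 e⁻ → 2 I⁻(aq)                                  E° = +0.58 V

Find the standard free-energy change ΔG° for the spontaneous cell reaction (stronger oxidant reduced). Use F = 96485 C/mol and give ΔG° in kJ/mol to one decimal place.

-868.4 kJ/mol

MnO₄⁻/Mn²⁺ (E° = +1.48 V) is the cathode; I₂/I⁻ (E° = +0.58 V) is the anode, so E°cell = +0.90 V.
Balancing electrons gives n = 10 (lcm of 5 and 2).
ΔG° = −nFE° = −(10)(96485)(+0.90) = -868,365 J = -868.4 kJ/mol.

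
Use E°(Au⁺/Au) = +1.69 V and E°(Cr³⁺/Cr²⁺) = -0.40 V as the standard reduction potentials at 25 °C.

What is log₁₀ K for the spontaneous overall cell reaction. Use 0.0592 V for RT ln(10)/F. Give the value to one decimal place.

35.3

Cathode: Au⁺/Au; anode: Cr³⁺/Cr²⁺. E°cell = +2.09 V, n = 1.
log K = nE°cell / 0.0592 = (1)(+2.09) / 0.0592 = 35.3.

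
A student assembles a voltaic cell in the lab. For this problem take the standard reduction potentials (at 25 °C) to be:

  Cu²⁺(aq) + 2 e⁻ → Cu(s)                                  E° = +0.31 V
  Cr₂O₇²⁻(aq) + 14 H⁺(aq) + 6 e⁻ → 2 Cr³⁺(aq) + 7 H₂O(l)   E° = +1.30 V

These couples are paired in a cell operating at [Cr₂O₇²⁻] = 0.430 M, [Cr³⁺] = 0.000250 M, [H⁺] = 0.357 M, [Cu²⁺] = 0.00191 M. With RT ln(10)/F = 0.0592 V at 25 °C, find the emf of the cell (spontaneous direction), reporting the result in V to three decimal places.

Cr₂O₇²⁻/Cr³⁺ is the cathode (higher E°), Cu²⁺/Cu the anode: E°cell = +1.30 − (+0.31) = +0.99 V, n = 6.
Overall: Cr₂O₇²⁻(aq) + 14 H⁺(aq) + 3 Cu(s) → 2 Cr³⁺(aq) + 7 H₂O(l) + 3 Cu²⁺(aq)
Q = [Cr³⁺]^2·[Cu²⁺]^3 / ([Cr₂O₇²⁻]·[H⁺]^14); log Q = -8.732.
E = E° − (0.0592/n) log Q = +0.99 − (0.0592/6)(-8.732) = +1.076 V.

+1.076 V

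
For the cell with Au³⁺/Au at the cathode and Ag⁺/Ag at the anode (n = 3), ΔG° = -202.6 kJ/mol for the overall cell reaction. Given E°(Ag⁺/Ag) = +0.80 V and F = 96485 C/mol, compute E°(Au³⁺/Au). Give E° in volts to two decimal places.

E°cell = −ΔG°/(nF) = −(-202.6×10³)/((3)(96485)) = +0.700 V.
Since Au³⁺/Au is the cathode and Ag⁺/Ag the anode, E°cell = E°(Au³⁺/Au) − E°(Ag⁺/Ag).
So E°(Au³⁺/Au) = E°cell + E°(Ag⁺/Ag) = +0.700 + (+0.80) = +1.50 V.

+1.50 V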